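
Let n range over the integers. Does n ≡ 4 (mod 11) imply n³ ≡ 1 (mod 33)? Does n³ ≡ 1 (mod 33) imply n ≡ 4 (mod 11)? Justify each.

(→) This fails: take n = 4. Then 4 ≡ 4 (mod 11), but 4³ = 64 ≡ 31 (mod 33), not 1.

(←) This fails: take n = 1. Then 1³ = 1 ≡ 1 (mod 33), yet 1 ≡ 1 (mod 11), not 4.

Neither direction holds.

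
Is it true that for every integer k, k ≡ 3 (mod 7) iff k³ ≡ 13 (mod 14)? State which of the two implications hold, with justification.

Forward direction. This fails: take k = 10. Then 10 ≡ 3 (mod 7), but 10³ = 1000 ≡ 6 (mod 14), not 13.

Converse. This fails: take k = 5. Then 5³ = 125 ≡ 13 (mod 14), yet 5 ≡ 5 (mod 7), not 3.

Both directions fail.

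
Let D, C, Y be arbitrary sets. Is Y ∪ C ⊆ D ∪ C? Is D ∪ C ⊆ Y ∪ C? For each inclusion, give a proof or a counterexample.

(⊆) fails and (⊇) fails.

(⊆) This inclusion fails. Take D = ∅, C = ∅, Y = {1}; then 1 ∈ Y ∪ C but 1 ∉ D ∪ C.

(⊇) This inclusion fails. Take D = {1}, C = ∅, Y = ∅; then 1 ∈ D ∪ C but 1 ∉ Y ∪ C.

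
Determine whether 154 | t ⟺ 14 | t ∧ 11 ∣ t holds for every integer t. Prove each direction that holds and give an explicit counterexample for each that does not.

(→) If 154 ∣ t, write t = 154q. Since 154 = 11·14, t = 14·(11q), so 14 ∣ t; and since 154 = 14·11, t = 11·(14q), so 11 ∣ t.

(←) Suppose 14 ∣ t and 11 ∣ t. Any common multiple of 14 and 11 is a multiple of their lcm; here gcd(14, 11) = 1, so lcm(14, 11) = 14·11 = 154, so 154 ∣ t.

Both directions hold; the statement is true.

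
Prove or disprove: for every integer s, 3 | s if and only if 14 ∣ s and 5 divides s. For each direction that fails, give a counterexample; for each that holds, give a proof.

Neither direction holds.

(→) This fails: take s = 3. Certainly 3 ∣ 3, but 14 ∤ 3.

(←) This fails: take s = 70. Both 14 ∣ 70 and 5 ∣ 70, yet 70 is not a multiple of 3 (since 70 = 23·3 + 1), so 3 ∤ 70.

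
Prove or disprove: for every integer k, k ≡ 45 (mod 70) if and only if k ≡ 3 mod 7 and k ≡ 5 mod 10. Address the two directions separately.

(⇒) Suppose k ≡ 45 (mod 70); write k = 70j + 45. Since 7 ∣ 70, reducing mod 7 gives k ≡ 45 ≡ 3 (mod 7); since 10 ∣ 70, reducing mod 10 gives k ≡ 45 ≡ 5 (mod 10).

(⇐) Conversely, if k ≡ 3 (mod 7) and k ≡ 5 (mod 10), then by the Chinese remainder theorem k ≡ 45 (mod 70). This is exactly k ≡ 45 (mod 70).

Both implications hold.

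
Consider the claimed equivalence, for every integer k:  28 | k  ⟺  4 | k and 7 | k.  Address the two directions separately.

Both implications hold.

(⇐) Suppose 4 ∣ k and 7 ∣ k. Any common multiple of 4 and 7 is a multiple of their lcm; here gcd(4, 7) = 1, so lcm(4, 7) = 4·7 = 28, so 28 ∣ k.

(⇒) If 28 ∣ k, write k = 28q. Since 28 = 7·4, k = 4·(7q), so 4 ∣ k; and since 28 = 4·7, k = 7·(4q), so 7 ∣ k.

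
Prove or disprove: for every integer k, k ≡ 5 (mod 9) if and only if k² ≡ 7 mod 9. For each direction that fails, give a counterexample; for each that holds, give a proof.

Not equivalent: only (⇒) holds.

(⟸) This fails: take k = 4. Then 4² = 16 ≡ 7 (mod 9), yet 4 ≡ 4 (mod 9), not 5.

(⟹) Suppose k ≡ 5 (mod 9). Write k = 9j + 5. Then (9j + 5)² = 81j² + 90j + 25 = 9(9j² + 10j + 2) + 7, so k² ≡ 7 (mod 9).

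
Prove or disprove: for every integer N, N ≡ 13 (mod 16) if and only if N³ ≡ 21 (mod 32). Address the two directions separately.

[⇒] This fails: take N = 29. Then 29 ≡ 13 (mod 16), but 29³ = 24389 ≡ 5 (mod 32), not 21.

[⇐] Conversely, the residues r modulo 32 with r³ ≡ 21 (mod 32) are exactly {13}, and each is ≡ 13 (mod 16).

(⇒) fails; (⇐) holds.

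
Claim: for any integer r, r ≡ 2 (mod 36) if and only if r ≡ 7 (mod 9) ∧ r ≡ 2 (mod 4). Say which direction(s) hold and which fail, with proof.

Neither implication holds.

(→) This fails: r = 2 gives 2 ≡ 2 (mod 36) but 2 ≡ 2 (mod 9), so the conjunction on the right does not hold.

(←) This fails: r = 34 satisfies both congruences on the right (34 ≡ 7 mod 9 and 34 ≡ 2 mod 4) yet 34 ≡ 34 (mod 36), not 2.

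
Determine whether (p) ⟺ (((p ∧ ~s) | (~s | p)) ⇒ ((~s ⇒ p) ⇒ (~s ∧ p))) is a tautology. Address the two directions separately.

(⟹) This fails. Under p = T, s = T, the left side is true but the right side is false.

(⟸) This fails. Under p = F, s = F, the left side is false but the right side is true.

(⇒) fails and (⇐) fails.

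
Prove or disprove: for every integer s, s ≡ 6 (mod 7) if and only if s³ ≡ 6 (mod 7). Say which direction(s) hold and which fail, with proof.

Only the forward implication holds.

[⇒] Suppose s ≡ 6 (mod 7). Write s = 7j + 6. Then (7j + 6)³ = 343j³ + 882j² + 756j + 216 = 7(49j³ + 126j² + 108j + 30) + 6, so s³ ≡ 6 (mod 7).

[⇐] This fails: take s = 3. Then 3³ = 27 ≡ 6 (mod 7), yet 3 ≡ 3 (mod 7), not 6.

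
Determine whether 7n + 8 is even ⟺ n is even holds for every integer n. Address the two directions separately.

Equivalent; both directions hold.

(→) Suppose 7n + 8 is even. Since 7 is odd, 7n and n have the same parity, so 7n + 8 ≡ n + 8 (mod 2). As 8 is even, 7n + 8 is even exactly when n is even. Thus n is even.

(←) Conversely, suppose n is even; write n = 2j. Then 7n + 8 = 7·(2j) + 8 = 2·7j + 8, which is even.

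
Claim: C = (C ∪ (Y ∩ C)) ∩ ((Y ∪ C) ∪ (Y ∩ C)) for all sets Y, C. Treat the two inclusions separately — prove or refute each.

Both inclusions hold; the sets are equal.

(⟸) Let x ∈ (C ∪ (Y ∩ C)) ∩ ((Y ∪ C) ∪ (Y ∩ C)). Then either x ∈ C and x ∉ Y; or x ∈ Y ∩ C. In each case x ∈ C, so (C ∪ (Y ∩ C)) ∩ ((Y ∪ C) ∪ (Y ∩ C)) ⊆ C.

(⟹) Let x ∈ C. Then either x ∈ C and x ∉ Y; or x ∈ Y ∩ C. In each case x ∈ (C ∪ (Y ∩ C)) ∩ ((Y ∪ C) ∪ (Y ∩ C)), so C ⊆ (C ∪ (Y ∩ C)) ∩ ((Y ∪ C) ∪ (Y ∩ C)).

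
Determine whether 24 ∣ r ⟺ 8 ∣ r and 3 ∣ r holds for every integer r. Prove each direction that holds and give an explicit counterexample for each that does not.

(→) If 24 ∣ r, write r = 24q. Since 24 = 3·8, r = 8·(3q), so 8 ∣ r; and since 24 = 8·3, r = 3·(8q), so 3 ∣ r.

(←) Suppose 8 ∣ r and 3 ∣ r. Any common multiple of 8 and 3 is a multiple of their lcm; here gcd(8, 3) = 1, so lcm(8, 3) = 8·3 = 24, so 24 ∣ r.

Both directions hold; the statement is true.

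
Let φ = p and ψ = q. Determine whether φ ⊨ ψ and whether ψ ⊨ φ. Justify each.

Neither implication holds.

(⇒) This fails. Under q = F, p = T, the left side is true but the right side is false.

(⇐) This fails. Under q = T, p = F, the left side is false but the right side is true.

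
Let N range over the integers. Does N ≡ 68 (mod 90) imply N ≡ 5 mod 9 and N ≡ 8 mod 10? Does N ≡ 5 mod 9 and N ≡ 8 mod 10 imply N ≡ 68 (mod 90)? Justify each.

Equivalent; both directions hold.

(⟹) Suppose N ≡ 68 (mod 90); write N = 90j + 68. Since 9 ∣ 90, reducing mod 9 gives N ≡ 68 ≡ 5 (mod 9); since 10 ∣ 90, reducing mod 10 gives N ≡ 68 ≡ 8 (mod 10).

(⟸) Conversely, if N ≡ 5 (mod 9) and N ≡ 8 (mod 10), then by the Chinese remainder theorem N ≡ 68 (mod 90). This is exactly N ≡ 68 (mod 90).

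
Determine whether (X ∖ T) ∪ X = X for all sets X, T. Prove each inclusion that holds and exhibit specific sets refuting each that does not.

(⊆) Let x ∈ (X ∖ T) ∪ X. Then either x ∈ X and x ∉ T; or x ∈ X ∩ T. In each case x ∈ X, so (X ∖ T) ∪ X ⊆ X.

(⊇) Let x ∈ X. Then either x ∈ X and x ∉ T; or x ∈ X ∩ T. In each case x ∈ (X ∖ T) ∪ X, so X ⊆ (X ∖ T) ∪ X.

The two sets are equal.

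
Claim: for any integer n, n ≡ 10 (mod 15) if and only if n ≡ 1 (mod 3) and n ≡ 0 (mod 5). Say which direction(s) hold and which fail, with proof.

Both implications hold.

(⟹) Suppose n ≡ 10 (mod 15); write n = 15j + 10. Since 3 ∣ 15, reducing mod 3 gives n ≡ 10 ≡ 1 (mod 3); since 5 ∣ 15, reducing mod 5 gives n ≡ 10 ≡ 0 (mod 5).

(⟸) Conversely, if n ≡ 1 (mod 3) and n ≡ 0 (mod 5), then by the Chinese remainder theorem n ≡ 10 (mod 15). This is exactly n ≡ 10 (mod 15).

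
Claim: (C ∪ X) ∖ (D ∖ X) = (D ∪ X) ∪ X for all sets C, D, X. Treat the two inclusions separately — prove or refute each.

(⊆) fails and (⊇) fails.

Forward inclusion. This inclusion fails. Take C = {1}, D = ∅, X = ∅; then 1 ∈ (C ∪ X) ∖ (D ∖ X) but 1 ∉ (D ∪ X) ∪ X.

Reverse inclusion. This inclusion fails. Take C = ∅, D = {1}, X = ∅; then 1 ∈ (D ∪ X) ∪ X but 1 ∉ (C ∪ X) ∖ (D ∖ X).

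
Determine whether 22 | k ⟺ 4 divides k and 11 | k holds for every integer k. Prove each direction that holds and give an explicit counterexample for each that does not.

[⇒] This fails: take k = 22. Certainly 22 ∣ 22, but 4 ∤ 22.

[⇐] Suppose 4 ∣ k and 11 ∣ k. Any common multiple of 4 and 11 is a multiple of their lcm; here gcd(4, 11) = 1, so lcm(4, 11) = 4·11 = 44, so 44 ∣ k. Since 22 ∣ 44, it follows that 22 ∣ k.

Only the reverse direction holds.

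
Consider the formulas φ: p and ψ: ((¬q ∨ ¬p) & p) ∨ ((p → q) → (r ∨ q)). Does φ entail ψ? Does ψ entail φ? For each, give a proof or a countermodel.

[⇒] Assume the antecedent. If p is true, the consequent reduces to true regardless of the other variables. If p is false, the antecedent cannot hold. Either way the consequent holds.

[⇐] This fails. Under p = F, q = T, r = F, the left side is false but the right side is true.

Not equivalent: only (⇒) holds.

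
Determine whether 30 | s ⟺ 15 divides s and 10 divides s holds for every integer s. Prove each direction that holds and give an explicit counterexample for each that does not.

Both directions hold.

(⟸) Suppose 15 ∣ s and 10 ∣ s. Any common multiple of 15 and 10 is a multiple of their lcm; here lcm(15, 10) = 15·10/gcd(15, 10) = 150/5 = 30, so 30 ∣ s.

(⟹) If 30 ∣ s, write s = 30q. Since 30 = 2·15, s = 15·(2q), so 15 ∣ s; and since 30 = 3·10, s = 10·(3q), so 10 ∣ s.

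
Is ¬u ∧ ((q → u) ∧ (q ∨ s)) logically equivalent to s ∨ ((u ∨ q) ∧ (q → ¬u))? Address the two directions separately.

Only the forward direction holds.

[⇒] Assume the antecedent. If u is true, the antecedent cannot hold. If u is false, the antecedent forces (u = F, q = F, s = T), and s ∨ ((u ∨ q) ∧ (q → ¬u)) holds there. Either way s ∨ ((u ∨ q) ∧ (q → ¬u)) holds.

[⇐] This fails. Under u = T, q = F, s = F, the left side is false but the right side is true.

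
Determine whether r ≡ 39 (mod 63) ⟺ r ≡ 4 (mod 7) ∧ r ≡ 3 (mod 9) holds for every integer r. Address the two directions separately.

(⇒) Suppose r ≡ 39 (mod 63); write r = 63j + 39. Since 7 ∣ 63, reducing mod 7 gives r ≡ 39 ≡ 4 (mod 7); since 9 ∣ 63, reducing mod 9 gives r ≡ 39 ≡ 3 (mod 9).

(⇐) Conversely, if r ≡ 4 (mod 7) and r ≡ 3 (mod 9), then by the Chinese remainder theorem r ≡ 39 (mod 63). This is exactly r ≡ 39 (mod 63).

Equivalent; both directions hold.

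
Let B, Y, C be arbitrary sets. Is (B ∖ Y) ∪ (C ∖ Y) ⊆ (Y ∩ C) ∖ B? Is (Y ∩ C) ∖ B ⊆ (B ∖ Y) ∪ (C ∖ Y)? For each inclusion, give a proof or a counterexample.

(⟹) This inclusion fails. Take B = {1}, Y = ∅, C = ∅; then 1 ∈ (B ∖ Y) ∪ (C ∖ Y) but 1 ∉ (Y ∩ C) ∖ B.

(⟸) This inclusion fails. Take B = ∅, Y = {1}, C = {1}; then 1 ∈ (Y ∩ C) ∖ B but 1 ∉ (B ∖ Y) ∪ (C ∖ Y).

Both inclusions fail.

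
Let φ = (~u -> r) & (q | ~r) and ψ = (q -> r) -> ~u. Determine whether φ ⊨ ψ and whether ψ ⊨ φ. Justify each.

Forward direction. This fails. Under u = T, q = F, r = F, the left side is true but the right side is false.

Converse. This fails. Under u = F, q = F, r = F, the left side is false but the right side is true.

Both directions fail.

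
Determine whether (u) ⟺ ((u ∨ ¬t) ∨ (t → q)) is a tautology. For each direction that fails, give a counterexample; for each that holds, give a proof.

The forward direction holds; the converse fails.

[⇐] This fails. Under q = F, t = F, u = F, the left side is false but the right side is true.

[⇒] Assume the antecedent. If q is true, (u ∨ ¬t) ∨ (t → q) reduces to true regardless of the other variables. If q is false, the antecedent forces (q = F, t = F, u = T) or (q = F, t = T, u = T), and (u ∨ ¬t) ∨ (t → q) holds there. Either way (u ∨ ¬t) ∨ (t → q) holds.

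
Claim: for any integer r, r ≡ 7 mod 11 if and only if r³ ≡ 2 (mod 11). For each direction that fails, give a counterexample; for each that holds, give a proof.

Both directions hold; the statement is true.

Forward direction. Suppose r ≡ 7 mod 11. Write r = 11j + 7. Then (11j + 7)³ = 1331j³ + 2541j² + 1617j + 343 = 11(121j³ + 231j² + 147j + 31) + 2, so r³ ≡ 2 (mod 11).

Converse. For the converse, argue contrapositively. If r ≢ 7 (mod 11), then r is congruent to one of 0, 1, 2, 3, 4, 5, 6, 8, 9, 10 modulo 11, and these give r³ ≡ 0, 1, 8, 5, 9, 4, 7, 6, 3, 10 respectively — never 2.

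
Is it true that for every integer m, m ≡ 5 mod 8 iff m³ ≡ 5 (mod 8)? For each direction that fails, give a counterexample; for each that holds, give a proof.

(⇒) Suppose m ≡ 5 mod 8. Write m = 8j + 5. Then (8j + 5)³ = 512j³ + 960j² + 600j + 125 = 8(64j³ + 120j² + 75j + 15) + 5, so m³ ≡ 5 (mod 8).

(⇐) Conversely, suppose m³ ≡ 5 (mod 8). The only residue r in {0, …, 7} with r³ ≡ 5 (mod 8) is r = 5, so m ≡ 5 (mod 8).

Both directions hold.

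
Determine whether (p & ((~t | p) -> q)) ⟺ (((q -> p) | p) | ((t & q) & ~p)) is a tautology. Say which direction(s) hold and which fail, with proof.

Forward direction. Assume the antecedent. If t is true, the consequent reduces to true regardless of the other variables. If t is false, the antecedent forces (t = F, q = T, p = T), and the consequent holds there. Either way the consequent holds.

Converse. This fails. Under t = F, q = F, p = F, the left side is false but the right side is true.

Not equivalent: only (⇒) holds.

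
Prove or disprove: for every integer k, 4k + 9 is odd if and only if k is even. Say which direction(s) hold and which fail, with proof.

(⟹) This fails: take k = 3. Then 4k + 9 = 21, which is odd, yet k = 3 is odd, not even.

(⟸) Suppose k is even. Since 4 is even, 4k is even for every k, so 4k + 9 has the same parity as 9, which is odd. Hence 4k + 9 is odd.

Not equivalent: only (⇐) holds.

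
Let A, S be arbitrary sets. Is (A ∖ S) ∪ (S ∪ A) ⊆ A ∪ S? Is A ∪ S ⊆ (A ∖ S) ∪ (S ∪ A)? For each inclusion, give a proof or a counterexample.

Both inclusions hold.

(⊆) Let x ∈ (A ∖ S) ∪ (S ∪ A). Then either x ∈ A and x ∉ S; or x ∈ S and x ∉ A; or x ∈ A ∩ S. In each case x ∈ A ∪ S, so (A ∖ S) ∪ (S ∪ A) ⊆ A ∪ S.

(⊇) Let x ∈ A ∪ S. Then either x ∈ A and x ∉ S; or x ∈ S and x ∉ A; or x ∈ A ∩ S. In each case x ∈ (A ∖ S) ∪ (S ∪ A), so A ∪ S ⊆ (A ∖ S) ∪ (S ∪ A).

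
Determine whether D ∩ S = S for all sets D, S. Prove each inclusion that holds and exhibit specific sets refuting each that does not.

(⊇) This inclusion fails. Take D = ∅, S = {1}; then 1 ∈ S but 1 ∉ D ∩ S.

(⊆) Let x ∈ D ∩ S. Then x ∈ D ∩ S, from which x ∈ S.

(⊆) holds; (⊇) fails.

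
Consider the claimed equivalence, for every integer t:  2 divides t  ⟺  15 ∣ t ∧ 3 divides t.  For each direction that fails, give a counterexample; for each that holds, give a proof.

Neither implication holds.

[⇒] This fails: take t = 2. Certainly 2 ∣ 2, but 15 ∤ 2.

[⇐] This fails: take t = 15. Both 15 ∣ 15 and 3 ∣ 15, yet 15 is not a multiple of 2 (since 15 = 7·2 + 1), so 2 ∤ 15.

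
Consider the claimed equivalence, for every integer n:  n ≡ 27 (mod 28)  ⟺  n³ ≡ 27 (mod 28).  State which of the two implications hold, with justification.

Converse. This fails: take n = 3. Then 3³ = 27 ≡ 27 (mod 28), yet 3 ≡ 3 (mod 28), not 27.

Forward direction. Suppose n ≡ 27 (mod 28). Write n = 28j + 27. Then (28j + 27)³ = 21952j³ + 63504j² + 61236j + 19683 = 28(784j³ + 2268j² + 2187j + 702) + 27, so n³ ≡ 27 (mod 28).

Only the forward direction holds.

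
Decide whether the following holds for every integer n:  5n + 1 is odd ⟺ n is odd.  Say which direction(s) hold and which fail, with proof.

(⇒) fails and (⇐) fails.

(⇒) This fails: n = 2 gives 5n + 1 = 11, which is odd, but 2 is even, not odd.

(⇐) This also fails: n = 1 is odd, but 5n + 1 = 6 is even, not odd.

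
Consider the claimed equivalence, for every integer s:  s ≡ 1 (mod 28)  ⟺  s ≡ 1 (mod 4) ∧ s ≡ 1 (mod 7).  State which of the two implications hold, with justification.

Both directions hold; the statement is true.

(⇐) If s ≡ 1 (mod 4) and s ≡ 1 (mod 7), then by the Chinese remainder theorem s ≡ 1 (mod 28). This is exactly s ≡ 1 (mod 28).

(⇒) Suppose s ≡ 1 (mod 28); write s = 28j + 1. Since 4 ∣ 28, reducing mod 4 gives s ≡ 1 (mod 4); since 7 ∣ 28, reducing mod 7 gives s ≡ 1 (mod 7).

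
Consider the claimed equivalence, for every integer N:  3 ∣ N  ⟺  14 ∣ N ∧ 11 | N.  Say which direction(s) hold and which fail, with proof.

(⇒) fails and (⇐) fails.

(⟹) This fails: take N = 3. Certainly 3 ∣ 3, but 14 ∤ 3.

(⟸) This fails: take N = 154. Both 14 ∣ 154 and 11 ∣ 154, yet 154 is not a multiple of 3 (since 154 = 51·3 + 1), so 3 ∤ 154.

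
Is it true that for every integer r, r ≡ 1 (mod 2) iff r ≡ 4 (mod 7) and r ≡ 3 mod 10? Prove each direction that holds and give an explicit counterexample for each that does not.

(⇒) This fails: r = 1 gives 1 ≡ 1 (mod 2) but 1 ≡ 1 (mod 7), so the conjunction on the right does not hold.

(⇐) Conversely, if r ≡ 4 (mod 7) and r ≡ 3 (mod 10), then by the Chinese remainder theorem r ≡ 53 (mod 70). Since 53 ≡ 1 (mod 2) and 2 ∣ 70, we get r ≡ 1 (mod 2).

Only the reverse direction holds.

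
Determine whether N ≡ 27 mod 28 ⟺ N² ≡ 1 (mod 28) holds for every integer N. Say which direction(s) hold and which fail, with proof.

Forward direction. Suppose N ≡ 27 mod 28. Write N = 28j + 27. Then (28j + 27)² = 784j² + 1512j + 729 = 28(28j² + 54j + 26) + 1, so N² ≡ 1 (mod 28).

Converse. This fails: take N = 1. Then 1² = 1 ≡ 1 (mod 28), yet 1 ≡ 1 (mod 28), not 27.

Only the forward implication holds.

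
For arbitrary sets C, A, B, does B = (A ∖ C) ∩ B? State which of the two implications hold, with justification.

(⊆) fails; (⊇) holds.

Forward inclusion. This inclusion fails. Take C = ∅, A = ∅, B = {1}; then 1 ∈ B but 1 ∉ (A ∖ C) ∩ B.

Reverse inclusion. Let x ∈ (A ∖ C) ∩ B. Then x ∈ A ∩ B and x ∉ C, from which x ∈ B.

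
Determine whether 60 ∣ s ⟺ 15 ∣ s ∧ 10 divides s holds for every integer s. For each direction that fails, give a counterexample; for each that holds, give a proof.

[⇒] If 60 ∣ s, write s = 60q. Since 60 = 4·15, s = 15·(4q), so 15 ∣ s; and since 60 = 6·10, s = 10·(6q), so 10 ∣ s.

[⇐] This fails: take s = 30. Both 15 ∣ 30 and 10 ∣ 30, yet 30 is not a multiple of 60 (since 30 = 0·60 + 30), so 60 ∤ 30.

The forward direction holds; the converse fails.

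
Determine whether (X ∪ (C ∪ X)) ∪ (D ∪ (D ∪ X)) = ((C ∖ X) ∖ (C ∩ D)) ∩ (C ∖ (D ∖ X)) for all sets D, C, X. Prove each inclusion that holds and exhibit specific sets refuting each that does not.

The sets are not equal: only the reverse inclusion holds.

(⊆) This inclusion fails. Take D = {1}, C = ∅, X = ∅; then 1 ∈ (X ∪ (C ∪ X)) ∪ (D ∪ (D ∪ X)) but 1 ∉ ((C ∖ X) ∖ (C ∩ D)) ∩ (C ∖ (D ∖ X)).

(⊇) Let x ∈ ((C ∖ X) ∖ (C ∩ D)) ∩ (C ∖ (D ∖ X)). Then x ∈ C and x ∉ D, X, from which x ∈ (X ∪ (C ∪ X)) ∪ (D ∪ (D ∪ X)).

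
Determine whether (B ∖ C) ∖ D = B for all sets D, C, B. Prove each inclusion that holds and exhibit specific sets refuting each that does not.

(⟹) Let x ∈ (B ∖ C) ∖ D. Then x ∈ B and x ∉ D, C, from which x ∈ B.

(⟸) This inclusion fails. Take D = {1}, C = ∅, B = {1}; then 1 ∈ B but 1 ∉ (B ∖ C) ∖ D.

Only the forward inclusion holds.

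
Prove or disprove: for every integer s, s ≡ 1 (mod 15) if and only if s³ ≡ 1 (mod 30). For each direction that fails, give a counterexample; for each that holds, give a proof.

Only the converse holds.

Forward direction. This fails: take s = 16. Then 16 ≡ 1 (mod 15), but 16³ = 4096 ≡ 16 (mod 30), not 1.

Converse. The residues r modulo 30 with r³ ≡ 1 (mod 30) are exactly {1}, and each is ≡ 1 (mod 15).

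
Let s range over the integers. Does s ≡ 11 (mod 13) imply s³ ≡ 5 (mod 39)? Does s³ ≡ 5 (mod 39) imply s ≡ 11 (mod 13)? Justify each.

Neither direction holds.

(⇒) This fails: take s = 24. Then 24 ≡ 11 (mod 13), but 24³ = 13824 ≡ 18 (mod 39), not 5.

(⇐) This fails: take s = 8. Then 8³ = 512 ≡ 5 (mod 39), yet 8 ≡ 8 (mod 13), not 11.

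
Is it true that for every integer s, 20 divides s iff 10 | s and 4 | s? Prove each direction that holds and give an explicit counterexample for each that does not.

The biconditional holds.

(←) Suppose 10 ∣ s and 4 ∣ s. Any common multiple of 10 and 4 is a multiple of their lcm; here lcm(10, 4) = 10·4/gcd(10, 4) = 40/2 = 20, so 20 ∣ s.

(→) If 20 ∣ s, write s = 20q. Since 20 = 2·10, s = 10·(2q), so 10 ∣ s; and since 20 = 5·4, s = 4·(5q), so 4 ∣ s.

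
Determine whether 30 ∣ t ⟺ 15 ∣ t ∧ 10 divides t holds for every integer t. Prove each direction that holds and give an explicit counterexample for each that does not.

The biconditional holds.

(←) Suppose 15 ∣ t and 10 ∣ t. Any common multiple of 15 and 10 is a multiple of their lcm; here lcm(15, 10) = 15·10/gcd(15, 10) = 150/5 = 30, so 30 ∣ t.

(→) If 30 ∣ t, write t = 30q. Since 30 = 2·15, t = 15·(2q), so 15 ∣ t; and since 30 = 3·10, t = 10·(3q), so 10 ∣ t.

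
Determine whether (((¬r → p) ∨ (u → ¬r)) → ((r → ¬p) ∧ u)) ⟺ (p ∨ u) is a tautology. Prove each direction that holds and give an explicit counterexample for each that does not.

The forward direction holds; the converse fails.

(⇐) This fails. Under r = F, u = F, p = T, the left side is false but the right side is true.

(⇒) Assume the antecedent. If r is true, the antecedent forces (r = T, u = T, p = F), and p ∨ u holds there. If r is false, the antecedent forces (r = F, u = T, p = F) or (r = F, u = T, p = T), and p ∨ u holds there. Either way p ∨ u holds.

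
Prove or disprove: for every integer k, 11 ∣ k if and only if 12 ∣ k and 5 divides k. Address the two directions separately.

(⇒) fails and (⇐) fails.

[⇒] This fails: take k = 11. Certainly 11 ∣ 11, but 12 ∤ 11.

[⇐] This fails: take k = 60. Both 12 ∣ 60 and 5 ∣ 60, yet 60 is not a multiple of 11 (since 60 = 5·11 + 5), so 11 ∤ 60.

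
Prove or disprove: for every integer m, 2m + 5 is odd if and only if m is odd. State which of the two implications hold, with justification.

(⟹) This fails: take m = 2. Then 2m + 5 = 9, which is odd, yet m = 2 is even, not odd.

(⟸) Suppose m is odd. Since 2 is even, 2m is even for every m, so 2m + 5 has the same parity as 5, which is odd. Hence 2m + 5 is odd.

Not equivalent: only (⇐) holds.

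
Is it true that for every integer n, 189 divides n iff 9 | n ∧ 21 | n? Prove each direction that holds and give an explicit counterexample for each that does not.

(→) If 189 ∣ n, write n = 189q. Since 189 = 21·9, n = 9·(21q), so 9 ∣ n; and since 189 = 9·21, n = 21·(9q), so 21 ∣ n.

(←) This fails: take n = 63. Both 9 ∣ 63 and 21 ∣ 63, yet 63 is not a multiple of 189 (since 63 = 0·189 + 63), so 189 ∤ 63.

Only the forward implication holds.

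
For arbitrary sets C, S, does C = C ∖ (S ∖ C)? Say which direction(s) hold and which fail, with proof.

Forward inclusion. Let x ∈ C. Then either x ∈ C and x ∉ S; or x ∈ C ∩ S. In each case x ∈ C ∖ (S ∖ C), so C ⊆ C ∖ (S ∖ C).

Reverse inclusion. Let x ∈ C ∖ (S ∖ C). Then either x ∈ C and x ∉ S; or x ∈ C ∩ S. In each case x ∈ C, so C ∖ (S ∖ C) ⊆ C.

Both inclusions hold.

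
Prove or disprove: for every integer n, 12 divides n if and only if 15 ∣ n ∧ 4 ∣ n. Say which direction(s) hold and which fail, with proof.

The forward direction fails; the converse holds.

(⟸) Suppose 15 ∣ n and 4 ∣ n. Any common multiple of 15 and 4 is a multiple of their lcm; here gcd(15, 4) = 1, so lcm(15, 4) = 15·4 = 60, so 60 ∣ n. Since 12 ∣ 60, it follows that 12 ∣ n.

(⟹) This fails: take n = 12. Certainly 12 ∣ 12, but 15 ∤ 12.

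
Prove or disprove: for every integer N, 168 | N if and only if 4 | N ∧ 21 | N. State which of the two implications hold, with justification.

(⇒) holds; (⇐) fails.

(⟹) If 168 ∣ N, write N = 168q. Since 168 = 42·4, N = 4·(42q), so 4 ∣ N; and since 168 = 8·21, N = 21·(8q), so 21 ∣ N.

(⟸) This fails: take N = 84. Both 4 ∣ 84 and 21 ∣ 84, yet 84 is not a multiple of 168 (since 84 = 0·168 + 84), so 168 ∤ 84.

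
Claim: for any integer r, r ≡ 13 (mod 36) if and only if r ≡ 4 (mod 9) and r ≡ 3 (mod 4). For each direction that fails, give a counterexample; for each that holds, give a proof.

Neither implication holds.

(→) This fails: r = 13 gives 13 ≡ 13 (mod 36) but 13 ≡ 1 (mod 4), so the conjunction on the right does not hold.

(←) This fails: r = 31 satisfies both congruences on the right (31 ≡ 4 mod 9 and 31 ≡ 3 mod 4) yet 31 ≡ 31 (mod 36), not 13.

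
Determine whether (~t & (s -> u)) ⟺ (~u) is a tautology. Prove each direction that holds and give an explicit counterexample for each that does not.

(⇒) This fails. Under u = T, s = F, t = F, the left side is true but the right side is false.

(⇐) This fails. Under u = F, s = T, t = F, the left side is false but the right side is true.

Neither implication holds.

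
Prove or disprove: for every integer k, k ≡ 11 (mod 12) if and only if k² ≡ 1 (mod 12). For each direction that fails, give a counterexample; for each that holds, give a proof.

(⇒) holds; (⇐) fails.

(⇒) Suppose k ≡ 11 (mod 12). Write k = 12j + 11. Then (12j + 11)² = 144j² + 264j + 121 = 12(12j² + 22j + 10) + 1, so k² ≡ 1 (mod 12).

(⇐) This fails: take k = 1. Then 1² = 1 ≡ 1 (mod 12), yet 1 ≡ 1 (mod 12), not 11.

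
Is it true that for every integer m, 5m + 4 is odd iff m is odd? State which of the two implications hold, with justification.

(⟹) Suppose 5m + 4 is odd. Since 5 is odd, 5m and m have the same parity, so 5m + 4 ≡ m + 4 (mod 2). As 4 is even, 5m + 4 is odd exactly when m is odd. Thus m is odd.

(⟸) Conversely, suppose m is odd; write m = 2j + 1. Then 5m + 4 = 5·(2j + 1) + 4 = 2·5j + 9, which is odd.

Both directions hold.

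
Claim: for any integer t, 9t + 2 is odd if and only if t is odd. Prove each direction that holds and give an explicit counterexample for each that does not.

(→) Suppose 9t + 2 is odd. Since 9 is odd, 9t and t have the same parity, so 9t + 2 ≡ t + 2 (mod 2). As 2 is even, 9t + 2 is odd exactly when t is odd. Thus t is odd.

(←) Conversely, suppose t is odd; write t = 2j + 1. Then 9t + 2 = 9·(2j + 1) + 2 = 2·9j + 11, which is odd.

Equivalent; both directions hold.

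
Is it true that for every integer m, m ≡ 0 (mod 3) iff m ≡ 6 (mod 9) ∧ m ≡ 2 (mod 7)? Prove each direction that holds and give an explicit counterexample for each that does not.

Only the reverse direction holds.

(⇒) This fails: m = 0 gives 0 ≡ 0 (mod 3) but 0 ≡ 0 (mod 9), so the conjunction on the right does not hold.

(⇐) Conversely, if m ≡ 6 (mod 9) and m ≡ 2 (mod 7), then by the Chinese remainder theorem m ≡ 51 (mod 63). Since 51 ≡ 0 (mod 3) and 3 ∣ 63, we get m ≡ 0 (mod 3).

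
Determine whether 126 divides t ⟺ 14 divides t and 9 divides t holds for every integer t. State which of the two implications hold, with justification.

The biconditional holds.

(⟹) If 126 ∣ t, write t = 126q. Since 126 = 9·14, t = 14·(9q), so 14 ∣ t; and since 126 = 14·9, t = 9·(14q), so 9 ∣ t.

(⟸) Suppose 14 ∣ t and 9 ∣ t. Any common multiple of 14 and 9 is a multiple of their lcm; here gcd(14, 9) = 1, so lcm(14, 9) = 14·9 = 126, so 126 ∣ t.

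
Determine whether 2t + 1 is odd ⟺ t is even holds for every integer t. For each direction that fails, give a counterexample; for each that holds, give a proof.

(⇒) fails; (⇐) holds.

[⇒] This fails: take t = 7. Then 2t + 1 = 15, which is odd, yet t = 7 is odd, not even.

[⇐] Suppose t is even. Since 2 is even, 2t is even for every t, so 2t + 1 has the same parity as 1, which is odd. Hence 2t + 1 is odd.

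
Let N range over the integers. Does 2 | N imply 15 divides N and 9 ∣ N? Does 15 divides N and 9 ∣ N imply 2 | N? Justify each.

(⇒) fails and (⇐) fails.

(⇒) This fails: take N = 2. Certainly 2 ∣ 2, but 15 ∤ 2.

(⇐) This fails: take N = 45. Both 15 ∣ 45 and 9 ∣ 45, yet 45 is not a multiple of 2 (since 45 = 22·2 + 1), so 2 ∤ 45.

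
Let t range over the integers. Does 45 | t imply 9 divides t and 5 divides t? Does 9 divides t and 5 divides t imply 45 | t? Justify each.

Forward direction. If 45 ∣ t, write t = 45q. Since 45 = 5·9, t = 9·(5q), so 9 ∣ t; and since 45 = 9·5, t = 5·(9q), so 5 ∣ t.

Converse. Suppose 9 ∣ t and 5 ∣ t. Any common multiple of 9 and 5 is a multiple of their lcm; here gcd(9, 5) = 1, so lcm(9, 5) = 9·5 = 45, so 45 ∣ t.

Both implications hold.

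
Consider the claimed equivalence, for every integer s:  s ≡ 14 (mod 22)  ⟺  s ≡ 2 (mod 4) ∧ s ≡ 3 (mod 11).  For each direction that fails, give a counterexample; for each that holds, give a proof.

Only the converse holds.

(⟹) This fails: s = 36 gives 36 ≡ 14 (mod 22) but 36 ≡ 0 (mod 4), so the conjunction on the right does not hold.

(⟸) Conversely, if s ≡ 2 (mod 4) and s ≡ 3 (mod 11), then by the Chinese remainder theorem s ≡ 14 (mod 44). Since 14 ≡ 14 (mod 22) and 22 ∣ 44, we get s ≡ 14 (mod 22).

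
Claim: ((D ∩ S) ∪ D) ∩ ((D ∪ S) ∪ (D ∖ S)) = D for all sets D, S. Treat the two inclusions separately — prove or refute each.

The two sets are equal.

(⟹) Let x ∈ ((D ∩ S) ∪ D) ∩ ((D ∪ S) ∪ (D ∖ S)). Then either x ∈ D and x ∉ S; or x ∈ D ∩ S. In each case x ∈ D, so ((D ∩ S) ∪ D) ∩ ((D ∪ S) ∪ (D ∖ S)) ⊆ D.

(⟸) Let x ∈ D. Then either x ∈ D and x ∉ S; or x ∈ D ∩ S. In each case x ∈ ((D ∩ S) ∪ D) ∩ ((D ∪ S) ∪ (D ∖ S)), so D ⊆ ((D ∩ S) ∪ D) ∩ ((D ∪ S) ∪ (D ∖ S)).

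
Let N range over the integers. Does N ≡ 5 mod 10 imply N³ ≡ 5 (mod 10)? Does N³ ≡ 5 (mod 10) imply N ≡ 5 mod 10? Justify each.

Equivalent; both directions hold.

(⇒) Suppose N ≡ 5 mod 10. Write N = 10j + 5. Then (10j + 5)³ = 1000j³ + 1500j² + 750j + 125 = 10(100j³ + 150j² + 75j + 12) + 5, so N³ ≡ 5 (mod 10).

(⇐) For the converse, argue contrapositively. If N ≢ 5 (mod 10), then N is congruent to one of 0, 1, 2, 3, 4, 6, 7, 8, 9 modulo 10, and these give N³ ≡ 0, 1, 8, 7, 4, 6, 3, 2, 9 respectively — never 5.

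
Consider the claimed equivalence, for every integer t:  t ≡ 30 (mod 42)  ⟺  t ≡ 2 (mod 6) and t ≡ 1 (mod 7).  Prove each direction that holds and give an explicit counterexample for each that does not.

(⟹) This fails: t = 30 gives 30 ≡ 30 (mod 42) but 30 ≡ 0 (mod 6), so the conjunction on the right does not hold.

(⟸) This fails: t = 8 satisfies both congruences on the right (8 ≡ 2 mod 6 and 8 ≡ 1 mod 7) yet 8 ≡ 8 (mod 42), not 30.

Both directions fail.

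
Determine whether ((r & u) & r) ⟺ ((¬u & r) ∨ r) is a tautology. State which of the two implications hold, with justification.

[⇒] Assume the antecedent. If r is true, (¬u & r) ∨ r reduces to true regardless of the other variables. If r is false, the antecedent cannot hold. Either way (¬u & r) ∨ r holds.

[⇐] This fails. Under r = T, u = F, the left side is false but the right side is true.

Not equivalent: only (⇒) holds.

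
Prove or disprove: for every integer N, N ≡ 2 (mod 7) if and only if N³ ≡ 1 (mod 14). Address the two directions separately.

(⇒) fails and (⇐) fails.

(→) This fails: take N = 2. Then 2 ≡ 2 (mod 7), but 2³ = 8 ≡ 8 (mod 14), not 1.

(←) This fails: take N = 1. Then 1³ = 1 ≡ 1 (mod 14), yet 1 ≡ 1 (mod 7), not 2.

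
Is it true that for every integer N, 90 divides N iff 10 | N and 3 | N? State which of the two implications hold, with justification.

(⇒) holds; (⇐) fails.

[⇒] If 90 ∣ N, write N = 90q. Since 90 = 9·10, N = 10·(9q), so 10 ∣ N; and since 90 = 30·3, N = 3·(30q), so 3 ∣ N.

[⇐] This fails: take N = 30. Both 10 ∣ 30 and 3 ∣ 30, yet 30 is not a multiple of 90 (since 30 = 0·90 + 30), so 90 ∤ 30.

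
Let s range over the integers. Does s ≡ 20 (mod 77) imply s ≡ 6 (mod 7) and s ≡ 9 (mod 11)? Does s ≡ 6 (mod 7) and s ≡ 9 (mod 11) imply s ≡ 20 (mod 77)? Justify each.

(→) Suppose s ≡ 20 (mod 77); write s = 77j + 20. Since 7 ∣ 77, reducing mod 7 gives s ≡ 20 ≡ 6 (mod 7); since 11 ∣ 77, reducing mod 11 gives s ≡ 20 ≡ 9 (mod 11).

(←) Conversely, if s ≡ 6 (mod 7) and s ≡ 9 (mod 11), then by the Chinese remainder theorem s ≡ 20 (mod 77). This is exactly s ≡ 20 (mod 77).

Both directions hold; the statement is true.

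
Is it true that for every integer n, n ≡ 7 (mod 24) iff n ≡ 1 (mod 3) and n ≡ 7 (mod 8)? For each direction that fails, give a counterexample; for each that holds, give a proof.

Both implications hold.

[⇒] Suppose n ≡ 7 (mod 24); write n = 24j + 7. Since 3 ∣ 24, reducing mod 3 gives n ≡ 7 ≡ 1 (mod 3); since 8 ∣ 24, reducing mod 8 gives n ≡ 7 (mod 8).

[⇐] Conversely, if n ≡ 1 (mod 3) and n ≡ 7 (mod 8), then by the Chinese remainder theorem n ≡ 7 (mod 24). This is exactly n ≡ 7 (mod 24).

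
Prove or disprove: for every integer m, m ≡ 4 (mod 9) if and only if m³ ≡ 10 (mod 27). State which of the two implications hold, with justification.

The biconditional holds.

(⟹) Suppose m ≡ 4 (mod 9). Working modulo 27, m ∈ {4, 13, 22}; for each such r, r³ ≡ 10 (mod 27).

(⟸) Conversely, the residues r modulo 27 with r³ ≡ 10 (mod 27) are exactly {4, 13, 22}, and each is ≡ 4 (mod 9).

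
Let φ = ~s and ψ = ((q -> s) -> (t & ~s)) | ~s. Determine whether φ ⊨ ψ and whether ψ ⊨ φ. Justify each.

(→) Assume the antecedent. If s is true, the antecedent cannot hold. If s is false, ((q -> s) -> (t & ~s)) | ~s reduces to true regardless of the other variables. Either way ((q -> s) -> (t & ~s)) | ~s holds.

(←) Assume the antecedent. If s is true, the antecedent cannot hold. If s is false, ~s reduces to true regardless of the other variables. Either way ~s holds.

Both implications hold.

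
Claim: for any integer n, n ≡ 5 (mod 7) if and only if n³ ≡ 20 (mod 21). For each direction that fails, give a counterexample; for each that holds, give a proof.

Neither direction holds.

(→) This fails: take n = 12. Then 12 ≡ 5 (mod 7), but 12³ = 1728 ≡ 6 (mod 21), not 20.

(←) This fails: take n = 17. Then 17³ = 4913 ≡ 20 (mod 21), yet 17 ≡ 3 (mod 7), not 5.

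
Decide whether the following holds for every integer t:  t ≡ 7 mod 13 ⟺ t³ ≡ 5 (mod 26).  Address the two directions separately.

Neither direction holds.

(⟹) This fails: take t = 20. Then 20 ≡ 7 (mod 13), but 20³ = 8000 ≡ 18 (mod 26), not 5.

(⟸) This fails: take t = 11. Then 11³ = 1331 ≡ 5 (mod 26), yet 11 ≡ 11 (mod 13), not 7.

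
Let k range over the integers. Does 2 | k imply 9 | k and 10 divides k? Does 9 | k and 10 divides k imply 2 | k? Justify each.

Only the reverse direction holds.

[⇒] This fails: take k = 2. Certainly 2 ∣ 2, but 9 ∤ 2.

[⇐] Suppose 9 ∣ k and 10 ∣ k. Any common multiple of 9 and 10 is a multiple of their lcm; here gcd(9, 10) = 1, so lcm(9, 10) = 9·10 = 90, so 90 ∣ k. Since 2 ∣ 90, it follows that 2 ∣ k.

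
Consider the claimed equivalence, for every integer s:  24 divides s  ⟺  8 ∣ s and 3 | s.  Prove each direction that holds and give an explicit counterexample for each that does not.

The biconditional holds.

(⇐) Suppose 8 ∣ s and 3 ∣ s. Any common multiple of 8 and 3 is a multiple of their lcm; here gcd(8, 3) = 1, so lcm(8, 3) = 8·3 = 24, so 24 ∣ s.

(⇒) If 24 ∣ s, write s = 24q. Since 24 = 3·8, s = 8·(3q), so 8 ∣ s; and since 24 = 8·3, s = 3·(8q), so 3 ∣ s.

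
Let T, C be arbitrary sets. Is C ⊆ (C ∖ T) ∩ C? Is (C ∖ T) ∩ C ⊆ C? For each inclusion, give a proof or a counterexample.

(⟸) Let x ∈ (C ∖ T) ∩ C. Then x ∈ C and x ∉ T, from which x ∈ C.

(⟹) This inclusion fails. Take T = {1}, C = {1}; then 1 ∈ C but 1 ∉ (C ∖ T) ∩ C.

The sets are not equal: only the reverse inclusion holds.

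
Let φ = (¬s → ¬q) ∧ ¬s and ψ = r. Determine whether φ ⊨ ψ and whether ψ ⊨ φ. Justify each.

[⇒] This fails. Under q = F, s = F, r = F, the left side is true but the right side is false.

[⇐] This fails. Under q = T, s = F, r = T, the left side is false but the right side is true.

Neither implication holds.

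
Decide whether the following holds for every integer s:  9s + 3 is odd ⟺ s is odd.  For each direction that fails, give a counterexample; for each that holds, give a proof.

(→) This fails: s = 4 gives 9s + 3 = 39, which is odd, but 4 is even, not odd.

(←) This also fails: s = 3 is odd, but 9s + 3 = 30 is even, not odd.

(⇒) fails and (⇐) fails.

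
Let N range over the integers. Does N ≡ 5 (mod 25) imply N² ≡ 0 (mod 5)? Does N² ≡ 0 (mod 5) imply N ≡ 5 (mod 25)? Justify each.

(→) Suppose N ≡ 5 (mod 25). Then N² ≡ 5² = 25 (mod 25), and since 5 ∣ 25, also N² ≡ 0 (mod 5).

(←) This fails: take N = 0. Then 0² = 0 ≡ 0 (mod 5), yet 0 ≡ 0 (mod 25), not 5.

(⇒) holds; (⇐) fails.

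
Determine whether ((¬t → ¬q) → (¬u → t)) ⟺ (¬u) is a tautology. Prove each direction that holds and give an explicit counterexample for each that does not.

(⇒) fails and (⇐) fails.

[⇒] This fails. Under u = T, q = F, t = F, the left side is true but the right side is false.

[⇐] This fails. Under u = F, q = F, t = F, the left side is false but the right side is true.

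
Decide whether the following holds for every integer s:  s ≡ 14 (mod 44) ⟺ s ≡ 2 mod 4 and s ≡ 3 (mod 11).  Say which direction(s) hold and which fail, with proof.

Both directions hold; the statement is true.

Forward direction. Suppose s ≡ 14 (mod 44); write s = 44j + 14. Since 4 ∣ 44, reducing mod 4 gives s ≡ 14 ≡ 2 (mod 4); since 11 ∣ 44, reducing mod 11 gives s ≡ 14 ≡ 3 (mod 11).

Converse. If s ≡ 2 (mod 4) and s ≡ 3 (mod 11), then by the Chinese remainder theorem s ≡ 14 (mod 44). This is exactly s ≡ 14 (mod 44).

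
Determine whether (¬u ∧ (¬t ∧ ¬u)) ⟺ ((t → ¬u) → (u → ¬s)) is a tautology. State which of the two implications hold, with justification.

Not equivalent: only (⇒) holds.

(→) Assume the antecedent. If u is true, the antecedent cannot hold. If u is false, (t → ¬u) → (u → ¬s) reduces to true regardless of the other variables. Either way (t → ¬u) → (u → ¬s) holds.

(←) This fails. Under u = T, t = F, s = F, the left side is false but the right side is true.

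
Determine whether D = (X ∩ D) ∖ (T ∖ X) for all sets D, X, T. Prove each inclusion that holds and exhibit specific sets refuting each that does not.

(⟸) Let x ∈ (X ∩ D) ∖ (T ∖ X). Then either x ∈ D ∩ X and x ∉ T; or x ∈ D ∩ X ∩ T. In each case x ∈ D, so (X ∩ D) ∖ (T ∖ X) ⊆ D.

(⟹) This inclusion fails. Take D = {1}, X = ∅, T = ∅; then 1 ∈ D but 1 ∉ (X ∩ D) ∖ (T ∖ X).

(⊆) fails; (⊇) holds.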